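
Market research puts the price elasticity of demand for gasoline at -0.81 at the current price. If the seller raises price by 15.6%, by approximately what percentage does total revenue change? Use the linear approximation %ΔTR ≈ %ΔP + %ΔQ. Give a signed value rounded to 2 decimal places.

+2.96%

%ΔQ ≈ Ed × %ΔP = (-0.81) × (+15.6%) = -12.6360%
%ΔTR ≈ %ΔP + %ΔQ = (+15.6%) + (-12.6360%) = +2.9640%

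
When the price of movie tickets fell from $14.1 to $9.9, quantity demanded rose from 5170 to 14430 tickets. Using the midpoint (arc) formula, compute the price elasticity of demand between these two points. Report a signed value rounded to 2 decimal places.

-2.70

%ΔQ = (14430 − 5170) / [(5170 + 14430)/2] = 9260/9800 = 0.944897…
%ΔP = (9.9 − 14.1) / [(14.1 + 9.9)/2] = -4.2/12 = -0.35
Arc Ed = %ΔQ / %ΔP = (9260/9800) / (-4.2/12) = -2.6997…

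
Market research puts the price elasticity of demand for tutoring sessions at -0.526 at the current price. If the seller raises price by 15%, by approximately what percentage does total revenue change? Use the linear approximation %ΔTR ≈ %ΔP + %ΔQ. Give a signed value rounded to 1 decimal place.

%ΔQ ≈ Ed × %ΔP = (-0.526) × (+15%) = -7.8900%
%ΔTR ≈ %ΔP + %ΔQ = (+15%) + (-7.8900%) = +7.1100%

+7.1%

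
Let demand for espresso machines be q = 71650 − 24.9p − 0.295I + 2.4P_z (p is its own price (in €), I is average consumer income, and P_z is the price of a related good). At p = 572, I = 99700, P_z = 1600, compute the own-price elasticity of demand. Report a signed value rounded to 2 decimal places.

-0.45

At the given values, q = 71650 − 24.9(572) − 0.295(99700) + 2.4(1600) = 31835.7.
∂q/∂p = −24.9.
E = (-24.9) × (572/31835.7) = -0.4473…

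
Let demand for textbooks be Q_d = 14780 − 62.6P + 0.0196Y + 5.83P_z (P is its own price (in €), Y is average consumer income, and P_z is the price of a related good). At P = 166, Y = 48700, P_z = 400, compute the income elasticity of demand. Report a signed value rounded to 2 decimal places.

0.12

At the given values, Q_d = 14780 − 62.6(166) + 0.0196(48700) + 5.83(400) = 7674.92.
∂Q_d/∂Y = 0.0196.
E = (0.0196) × (48700/7674.92) = 0.1243…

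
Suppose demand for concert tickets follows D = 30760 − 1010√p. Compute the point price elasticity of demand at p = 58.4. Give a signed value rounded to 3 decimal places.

dD/dp = −1010/(2√p) = -66.0823. At p = 58.4, D = 23041.6.
Ed = (dD/dp)·(p/D) = (-66.0823) × (58.4/23041.6) = -0.16748…

-0.167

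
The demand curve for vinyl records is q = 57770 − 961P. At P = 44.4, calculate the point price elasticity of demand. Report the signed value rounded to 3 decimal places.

-2.825

dq/dP = −961. At P = 44.4, q = 57770 − 961(44.4) = 15101.6.
Ed = (dq/dP)·(P/q) = −961 × (44.4/15101.6) = -2.82542…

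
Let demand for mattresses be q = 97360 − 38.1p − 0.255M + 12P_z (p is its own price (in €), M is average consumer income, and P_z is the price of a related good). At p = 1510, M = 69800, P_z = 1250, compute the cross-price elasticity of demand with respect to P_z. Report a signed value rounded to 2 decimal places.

At the given values, q = 97360 − 38.1(1510) − 0.255(69800) + 12(1250) = 37030.
∂q/∂P_z = 12.
E = (12) × (1250/37030) = 0.4050…

0.41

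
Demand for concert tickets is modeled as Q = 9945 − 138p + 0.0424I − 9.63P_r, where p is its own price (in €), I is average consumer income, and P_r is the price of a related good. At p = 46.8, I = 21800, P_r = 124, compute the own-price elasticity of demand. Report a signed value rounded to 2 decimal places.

At the given values, Q = 9945 − 138(46.8) + 0.0424(21800) − 9.63(124) = 3216.8.
∂Q/∂p = −138.
E = (-138) × (46.8/3216.8) = -2.0077…

-2.01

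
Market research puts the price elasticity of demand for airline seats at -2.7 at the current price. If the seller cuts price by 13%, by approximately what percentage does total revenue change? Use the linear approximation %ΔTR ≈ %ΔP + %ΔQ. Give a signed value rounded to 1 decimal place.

%ΔQ ≈ Ed × %ΔP = (-2.7) × (-13%) = +35.1000%
%ΔTR ≈ %ΔP + %ΔQ = (-13%) + (+35.1000%) = +22.1000%

+22.1%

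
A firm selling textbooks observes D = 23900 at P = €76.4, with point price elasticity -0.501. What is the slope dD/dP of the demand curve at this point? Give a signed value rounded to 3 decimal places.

-156.726

Ed = (dD/dP)·(P/D) ⇒ dD/dP = Ed·D/P = (-0.501)·23900/76.4 = -156.72643…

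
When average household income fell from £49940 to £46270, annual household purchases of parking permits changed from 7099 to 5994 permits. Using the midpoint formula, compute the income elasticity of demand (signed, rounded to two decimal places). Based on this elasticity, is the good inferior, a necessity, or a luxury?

%ΔQ = (5994 − 7099)/[( 7099 + 5994)/2] = -1105/6546.5 = -0.168792…
%ΔIncome = (46270 − 49940)/[( 49940 + 46270)/2] = -3670/48105 = -0.076291…
E_income = (-1105/6546.5) / (-3670/48105) = 2.2124…
E_income > 1 ⇒ normal good, luxury.

2.21; luxury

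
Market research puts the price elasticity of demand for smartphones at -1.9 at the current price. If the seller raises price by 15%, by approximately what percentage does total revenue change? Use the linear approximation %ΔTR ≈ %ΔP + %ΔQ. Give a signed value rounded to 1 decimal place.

-13.5%

%ΔQ ≈ Ed × %ΔP = (-1.9) × (+15%) = -28.5000%
%ΔTR ≈ %ΔP + %ΔQ = (+15%) + (-28.5000%) = -13.5000%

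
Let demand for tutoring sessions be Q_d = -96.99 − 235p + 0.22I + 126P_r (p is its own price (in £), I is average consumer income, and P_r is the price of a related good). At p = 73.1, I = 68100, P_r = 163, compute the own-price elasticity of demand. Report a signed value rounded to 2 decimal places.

-0.94

At the given values, Q_d = -96.99 − 235(73.1) + 0.22(68100) + 126(163) = 18244.51.
∂Q_d/∂p = −235.
E = (-235) × (73.1/18244.51) = -0.9415…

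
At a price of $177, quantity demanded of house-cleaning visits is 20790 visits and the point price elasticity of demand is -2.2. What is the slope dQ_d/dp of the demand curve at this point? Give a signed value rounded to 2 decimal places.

Ed = (dQ_d/dp)·(p/Q_d) ⇒ dQ_d/dp = Ed·Q_d/p = (-2.2)·20790/177 = -258.4067…

-258.41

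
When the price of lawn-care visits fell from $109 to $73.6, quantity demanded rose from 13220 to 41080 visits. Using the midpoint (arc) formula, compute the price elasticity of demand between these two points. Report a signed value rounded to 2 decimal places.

%ΔQ = (41080 − 13220) / [(13220 + 41080)/2] = 27860/27150 = 1.026151…
%ΔP = (73.6 − 109) / [(109 + 73.6)/2] = -35.4/91.3 = -0.387732…
Arc Ed = %ΔQ / %ΔP = (27860/27150) / (-35.4/91.3) = -2.6465…

-2.65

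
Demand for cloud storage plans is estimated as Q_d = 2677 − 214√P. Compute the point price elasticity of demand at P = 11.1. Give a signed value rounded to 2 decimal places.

dQ_d/dP = −214/(2√P) = -32.1161. At P = 11.1, Q_d = 1964.02.
Ed = (dQ_d/dP)·(P/Q_d) = (-32.1161) × (11.1/1964.02) = -0.1815…

-0.18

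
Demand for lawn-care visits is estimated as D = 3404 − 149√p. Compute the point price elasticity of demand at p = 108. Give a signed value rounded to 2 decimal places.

dD/dp = −149/(2√p) = -7.16877. At p = 108, D = 1855.55.
Ed = (dD/dp)·(p/D) = (-7.16877) × (108/1855.55) = -0.4172…

-0.42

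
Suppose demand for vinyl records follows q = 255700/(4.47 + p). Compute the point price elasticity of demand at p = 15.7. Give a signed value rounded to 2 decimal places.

-0.78

dq/dp = −255700/(4.47 + p)² = -628.52. At p = 15.7, q = 12677.2.
Ed = (dq/dp)·(p/q) = (-628.52) × (15.7/12677.2) = -0.7783…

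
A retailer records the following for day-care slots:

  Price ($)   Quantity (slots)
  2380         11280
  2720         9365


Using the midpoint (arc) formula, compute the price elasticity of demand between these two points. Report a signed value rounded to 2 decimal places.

-1.39

%ΔQ = (9365 − 11280) / [(11280 + 9365)/2] = -1915/10322.5 = -0.185517…
%ΔP = (2720 − 2380) / [(2380 + 2720)/2] = 340/2550 = 0.133333…
Arc Ed = %ΔQ / %ΔP = (-1915/10322.5) / (340/2550) = -1.3913…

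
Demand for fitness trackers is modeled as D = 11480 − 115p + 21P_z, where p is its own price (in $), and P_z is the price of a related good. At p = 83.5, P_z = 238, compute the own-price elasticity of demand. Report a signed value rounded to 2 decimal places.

At the given values, D = 11480 − 115(83.5) + 21(238) = 6875.5.
∂D/∂p = −115.
E = (-115) × (83.5/6875.5) = -1.3966…

-1.40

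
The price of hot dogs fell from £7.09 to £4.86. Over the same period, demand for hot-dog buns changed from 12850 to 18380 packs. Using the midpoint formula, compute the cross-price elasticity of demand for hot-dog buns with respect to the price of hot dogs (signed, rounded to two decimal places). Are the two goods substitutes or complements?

%ΔQ_{hot-dog buns} = (18380 − 12850)/avg = 5530/15615 = 0.354146…
%ΔP_{hot dogs} = (4.86 − 7.09)/avg = -2.23/5.975 = -0.373221…
E_cross = (5530/15615) / (-2.23/5.975) = -0.9488…
E_cross < 0 ⇒ the goods are complements.

-0.95; complements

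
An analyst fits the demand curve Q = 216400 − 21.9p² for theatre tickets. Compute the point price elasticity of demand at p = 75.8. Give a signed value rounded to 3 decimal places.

-2.779

dQ/dp = −2·21.9·p = -3320.04. At p = 75.8, Q = 90570.484.
Ed = (dQ/dp)·(p/Q) = (-3320.04) × (75.8/90570.484) = -2.77859…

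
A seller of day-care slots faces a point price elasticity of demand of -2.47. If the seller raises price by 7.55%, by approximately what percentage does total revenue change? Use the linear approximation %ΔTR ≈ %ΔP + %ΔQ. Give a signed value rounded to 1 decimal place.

%ΔQ ≈ Ed × %ΔP = (-2.47) × (+7.55%) = -18.6485%
%ΔTR ≈ %ΔP + %ΔQ = (+7.55%) + (-18.6485%) = -11.0985%

-11.1%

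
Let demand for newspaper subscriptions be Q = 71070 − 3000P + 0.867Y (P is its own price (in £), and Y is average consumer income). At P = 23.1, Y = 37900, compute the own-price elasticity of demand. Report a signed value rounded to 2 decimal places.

At the given values, Q = 71070 − 3000(23.1) + 0.867(37900) = 34629.3.
∂Q/∂P = −3000.
E = (-3000) × (23.1/34629.3) = -2.0011…

-2.00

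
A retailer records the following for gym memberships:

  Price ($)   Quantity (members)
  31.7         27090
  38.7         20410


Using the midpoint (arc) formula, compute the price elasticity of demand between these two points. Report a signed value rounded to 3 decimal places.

%ΔQ = (20410 − 27090) / [(27090 + 20410)/2] = -6680/23750 = -0.281263…
%ΔP = (38.7 − 31.7) / [(31.7 + 38.7)/2] = 7/35.2 = 0.198863…
Arc Ed = %ΔQ / %ΔP = (-6680/23750) / (7/35.2) = -1.41435…

-1.414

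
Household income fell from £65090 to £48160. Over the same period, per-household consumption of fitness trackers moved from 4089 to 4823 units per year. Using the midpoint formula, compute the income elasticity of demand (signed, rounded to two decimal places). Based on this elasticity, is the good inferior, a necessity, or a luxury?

-0.55; inferior

%ΔQ = (4823 − 4089)/[( 4089 + 4823)/2] = 734/4456 = 0.164721…
%ΔIncome = (48160 − 65090)/[( 65090 + 48160)/2] = -16930/56625 = -0.298984…
E_income = (734/4456) / (-16930/56625) = -0.5509…
E_income < 0 ⇒ inferior good.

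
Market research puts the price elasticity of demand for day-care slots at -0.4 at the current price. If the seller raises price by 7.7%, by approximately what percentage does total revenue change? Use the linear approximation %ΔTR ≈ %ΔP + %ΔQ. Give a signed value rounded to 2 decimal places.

%ΔQ ≈ Ed × %ΔP = (-0.4) × (+7.7%) = -3.0800%
%ΔTR ≈ %ΔP + %ΔQ = (+7.7%) + (-3.0800%) = +4.6200%

+4.62%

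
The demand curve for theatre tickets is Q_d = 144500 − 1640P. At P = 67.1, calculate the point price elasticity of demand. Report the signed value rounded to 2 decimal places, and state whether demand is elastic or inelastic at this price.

-3.19; elastic

dQ_d/dP = −1640. At P = 67.1, Q_d = 144500 − 1640(67.1) = 34456.
Ed = (dQ_d/dP)·(P/Q_d) = −1640 × (67.1/34456) = -3.1937…
|Ed| = 3.19 > 1, so demand is elastic.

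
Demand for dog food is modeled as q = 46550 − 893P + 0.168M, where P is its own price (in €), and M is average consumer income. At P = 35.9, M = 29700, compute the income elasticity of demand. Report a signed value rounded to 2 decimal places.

0.26

At the given values, q = 46550 − 893(35.9) + 0.168(29700) = 19480.9.
∂q/∂M = 0.168.
E = (0.168) × (29700/19480.9) = 0.2561…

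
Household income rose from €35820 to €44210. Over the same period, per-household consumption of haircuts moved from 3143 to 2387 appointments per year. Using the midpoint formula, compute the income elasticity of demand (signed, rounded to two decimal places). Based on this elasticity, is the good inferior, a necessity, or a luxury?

-1.30; inferior

%ΔQ = (2387 − 3143)/[( 3143 + 2387)/2] = -756/2765 = -0.273417…
%ΔIncome = (44210 − 35820)/[( 35820 + 44210)/2] = 8390/40015 = 0.209671…
E_income = (-756/2765) / (8390/40015) = -1.3040…
E_income < 0 ⇒ inferior good.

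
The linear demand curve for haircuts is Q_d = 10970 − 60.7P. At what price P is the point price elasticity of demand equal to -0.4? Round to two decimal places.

Ed = −60.7P/(10970 − 60.7P). Set this equal to -0.4:
60.7P = 0.4·(10970 − 60.7P) ⇒ 60.7P(1 + 0.4) = 0.4·10970
P = 0.4·10970 / (60.7·1.4) = 51.6356…

51.64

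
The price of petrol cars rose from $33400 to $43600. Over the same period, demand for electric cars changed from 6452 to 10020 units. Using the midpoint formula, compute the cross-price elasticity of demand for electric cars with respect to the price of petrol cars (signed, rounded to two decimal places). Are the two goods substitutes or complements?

1.64; substitutes

%ΔQ_{electric cars} = (10020 − 6452)/avg = 3568/8236 = 0.433220…
%ΔP_{petrol cars} = (43600 − 33400)/avg = 10200/38500 = 0.264935…
E_cross = (3568/8236) / (10200/38500) = 1.6351…
E_cross > 0 ⇒ the goods are substitutes.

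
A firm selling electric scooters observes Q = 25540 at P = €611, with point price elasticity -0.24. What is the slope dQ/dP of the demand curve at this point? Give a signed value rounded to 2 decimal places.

Ed = (dQ/dP)·(P/Q) ⇒ dQ/dP = Ed·Q/P = (-0.24)·25540/611 = -10.0320…

-10.03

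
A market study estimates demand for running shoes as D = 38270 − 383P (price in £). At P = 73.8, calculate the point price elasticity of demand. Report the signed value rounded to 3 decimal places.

-2.825

dD/dP = −383. At P = 73.8, D = 38270 − 383(73.8) = 10004.6.
Ed = (dD/dP)·(P/D) = −383 × (73.8/10004.6) = -2.82524…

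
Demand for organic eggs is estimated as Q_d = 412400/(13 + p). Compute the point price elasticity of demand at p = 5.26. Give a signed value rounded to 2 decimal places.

-0.29

dQ_d/dp = −412400/(13 + p)² = -1236.85. At p = 5.26, Q_d = 22584.9.
Ed = (dQ_d/dp)·(p/Q_d) = (-1236.85) × (5.26/22584.9) = -0.2880…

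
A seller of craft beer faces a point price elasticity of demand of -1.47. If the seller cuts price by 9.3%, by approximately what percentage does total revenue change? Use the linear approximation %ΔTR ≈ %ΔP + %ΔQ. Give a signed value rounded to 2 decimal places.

%ΔQ ≈ Ed × %ΔP = (-1.47) × (-9.3%) = +13.6710%
%ΔTR ≈ %ΔP + %ΔQ = (-9.3%) + (+13.6710%) = +4.3710%

+4.37%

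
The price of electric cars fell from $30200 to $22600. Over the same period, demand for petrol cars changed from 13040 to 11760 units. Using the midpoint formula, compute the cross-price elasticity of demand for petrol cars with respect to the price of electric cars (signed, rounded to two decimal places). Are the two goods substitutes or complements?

%ΔQ_{petrol cars} = (11760 − 13040)/avg = -1280/12400 = -0.103225…
%ΔP_{electric cars} = (22600 − 30200)/avg = -7600/26400 = -0.287878…
E_cross = (-1280/12400) / (-7600/26400) = 0.3585…
E_cross > 0 ⇒ the goods are substitutes.

0.36; substitutes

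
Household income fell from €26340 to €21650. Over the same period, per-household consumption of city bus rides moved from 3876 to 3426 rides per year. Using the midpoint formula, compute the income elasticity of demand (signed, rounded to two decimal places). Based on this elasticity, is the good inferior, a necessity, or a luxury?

%ΔQ = (3426 − 3876)/[( 3876 + 3426)/2] = -450/3651 = -0.123253…
%ΔIncome = (21650 − 26340)/[( 26340 + 21650)/2] = -4690/23995 = -0.195457…
E_income = (-450/3651) / (-4690/23995) = 0.6305…
0 < E_income < 1 ⇒ normal good, necessity.

0.63; necessity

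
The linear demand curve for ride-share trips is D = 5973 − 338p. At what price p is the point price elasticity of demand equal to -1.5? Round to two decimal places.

10.60

Ed = −338p/(5973 − 338p). Set this equal to -1.5:
338p = 1.5·(5973 − 338p) ⇒ 338p(1 + 1.5) = 1.5·5973
p = 1.5·5973 / (338·2.5) = 10.6029…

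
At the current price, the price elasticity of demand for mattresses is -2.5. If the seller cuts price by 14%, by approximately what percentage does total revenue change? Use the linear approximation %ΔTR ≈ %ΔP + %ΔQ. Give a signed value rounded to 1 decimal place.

%ΔQ ≈ Ed × %ΔP = (-2.5) × (-14%) = +35.0000%
%ΔTR ≈ %ΔP + %ΔQ = (-14%) + (+35.0000%) = +21.0000%

+21.0%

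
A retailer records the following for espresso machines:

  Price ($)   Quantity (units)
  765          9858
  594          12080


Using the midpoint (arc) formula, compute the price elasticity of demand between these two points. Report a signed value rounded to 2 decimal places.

-0.80

%ΔQ = (12080 − 9858) / [(9858 + 12080)/2] = 2222/10969 = 0.202570…
%ΔP = (594 − 765) / [(765 + 594)/2] = -171/679.5 = -0.251655…
Arc Ed = %ΔQ / %ΔP = (2222/10969) / (-171/679.5) = -0.8049…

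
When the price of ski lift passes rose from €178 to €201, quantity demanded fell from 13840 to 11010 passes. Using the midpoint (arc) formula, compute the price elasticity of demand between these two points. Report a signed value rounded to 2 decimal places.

%ΔQ = (11010 − 13840) / [(13840 + 11010)/2] = -2830/12425 = -0.227766…
%ΔP = (201 − 178) / [(178 + 201)/2] = 23/189.5 = 0.121372…
Arc Ed = %ΔQ / %ΔP = (-2830/12425) / (23/189.5) = -1.8765…

-1.88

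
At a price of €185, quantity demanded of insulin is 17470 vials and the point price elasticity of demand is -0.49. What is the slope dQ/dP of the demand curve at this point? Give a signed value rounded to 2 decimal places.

Ed = (dQ/dP)·(P/Q) ⇒ dQ/dP = Ed·Q/P = (-0.49)·17470/185 = -46.2718…

-46.27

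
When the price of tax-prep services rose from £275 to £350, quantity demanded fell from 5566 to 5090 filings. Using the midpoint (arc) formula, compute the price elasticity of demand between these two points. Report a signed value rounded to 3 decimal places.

%ΔQ = (5090 − 5566) / [(5566 + 5090)/2] = -476/5328 = -0.089339…
%ΔP = (350 − 275) / [(275 + 350)/2] = 75/312.5 = 0.24
Arc Ed = %ΔQ / %ΔP = (-476/5328) / (75/312.5) = -0.37224…

-0.372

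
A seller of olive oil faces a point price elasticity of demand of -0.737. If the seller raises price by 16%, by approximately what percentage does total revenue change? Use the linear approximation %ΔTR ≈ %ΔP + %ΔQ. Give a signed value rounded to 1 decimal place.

%ΔQ ≈ Ed × %ΔP = (-0.737) × (+16%) = -11.7920%
%ΔTR ≈ %ΔP + %ΔQ = (+16%) + (-11.7920%) = +4.2080%

+4.2%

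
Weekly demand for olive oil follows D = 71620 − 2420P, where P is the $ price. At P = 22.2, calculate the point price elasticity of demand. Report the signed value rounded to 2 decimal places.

-3.00

dD/dP = −2420. At P = 22.2, D = 71620 − 2420(22.2) = 17896.
Ed = (dD/dP)·(P/D) = −2420 × (22.2/17896) = -3.0020…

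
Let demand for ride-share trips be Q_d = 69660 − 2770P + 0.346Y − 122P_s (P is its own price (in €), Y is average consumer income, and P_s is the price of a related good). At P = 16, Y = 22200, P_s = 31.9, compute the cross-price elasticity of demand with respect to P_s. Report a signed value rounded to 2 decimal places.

-0.13

At the given values, Q_d = 69660 − 2770(16) + 0.346(22200) − 122(31.9) = 29129.4.
∂Q_d/∂P_s = -122.
E = (-122) × (31.9/29129.4) = -0.1336…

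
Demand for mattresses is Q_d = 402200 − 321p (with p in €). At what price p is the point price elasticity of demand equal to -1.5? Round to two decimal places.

751.78

Ed = −321p/(402200 − 321p). Set this equal to -1.5:
321p = 1.5·(402200 − 321p) ⇒ 321p(1 + 1.5) = 1.5·402200
p = 1.5·402200 / (321·2.5) = 751.7757…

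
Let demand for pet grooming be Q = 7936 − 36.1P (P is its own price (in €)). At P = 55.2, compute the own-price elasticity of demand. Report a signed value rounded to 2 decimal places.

-0.34

At the given values, Q = 7936 − 36.1(55.2) = 5943.28.
∂Q/∂P = −36.1.
E = (-36.1) × (55.2/5943.28) = -0.3352…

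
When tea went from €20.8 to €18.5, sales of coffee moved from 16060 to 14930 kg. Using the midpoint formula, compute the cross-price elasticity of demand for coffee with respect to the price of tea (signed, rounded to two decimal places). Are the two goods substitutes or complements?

0.62; substitutes

%ΔQ_{coffee} = (14930 − 16060)/avg = -1130/15495 = -0.072926…
%ΔP_{tea} = (18.5 − 20.8)/avg = -2.3/19.65 = -0.117048…
E_cross = (-1130/15495) / (-2.3/19.65) = 0.6230…
E_cross > 0 ⇒ the goods are substitutes.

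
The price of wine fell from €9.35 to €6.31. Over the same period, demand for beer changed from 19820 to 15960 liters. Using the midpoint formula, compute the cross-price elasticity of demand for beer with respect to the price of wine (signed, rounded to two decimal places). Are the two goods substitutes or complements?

%ΔQ_{beer} = (15960 − 19820)/avg = -3860/17890 = -0.215762…
%ΔP_{wine} = (6.31 − 9.35)/avg = -3.04/7.83 = -0.388250…
E_cross = (-3860/17890) / (-3.04/7.83) = 0.5557…
E_cross > 0 ⇒ the goods are substitutes.

0.56; substitutes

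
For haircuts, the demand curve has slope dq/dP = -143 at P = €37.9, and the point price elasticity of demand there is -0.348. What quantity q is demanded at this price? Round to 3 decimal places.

Ed = (dq/dP)·(P/q) ⇒ q = (dq/dP)·P/Ed = (-143)·37.9/(-0.348) = 15573.85057…

15573.851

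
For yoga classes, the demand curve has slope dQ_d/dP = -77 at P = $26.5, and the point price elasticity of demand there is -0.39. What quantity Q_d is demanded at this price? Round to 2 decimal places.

5232.05

Ed = (dQ_d/dP)·(P/Q_d) ⇒ Q_d = (dQ_d/dP)·P/Ed = (-77)·26.5/(-0.39) = 5232.0512…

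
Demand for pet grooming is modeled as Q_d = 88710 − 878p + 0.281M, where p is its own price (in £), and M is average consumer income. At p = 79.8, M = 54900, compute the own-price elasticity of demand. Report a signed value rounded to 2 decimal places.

At the given values, Q_d = 88710 − 878(79.8) + 0.281(54900) = 34072.5.
∂Q_d/∂p = −878.
E = (-878) × (79.8/34072.5) = -2.0563…

-2.06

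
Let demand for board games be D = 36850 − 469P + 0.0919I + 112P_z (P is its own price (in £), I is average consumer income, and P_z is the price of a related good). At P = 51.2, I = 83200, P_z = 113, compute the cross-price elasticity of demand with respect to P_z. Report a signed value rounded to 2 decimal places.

At the given values, D = 36850 − 469(51.2) + 0.0919(83200) + 112(113) = 33139.28.
∂D/∂P_z = 112.
E = (112) × (113/33139.28) = 0.3819…

0.38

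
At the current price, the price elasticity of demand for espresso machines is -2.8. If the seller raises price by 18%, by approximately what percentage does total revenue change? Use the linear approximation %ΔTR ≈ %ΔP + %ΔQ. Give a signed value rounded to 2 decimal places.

%ΔQ ≈ Ed × %ΔP = (-2.8) × (+18%) = -50.4000%
%ΔTR ≈ %ΔP + %ΔQ = (+18%) + (-50.4000%) = -32.4000%

-32.40%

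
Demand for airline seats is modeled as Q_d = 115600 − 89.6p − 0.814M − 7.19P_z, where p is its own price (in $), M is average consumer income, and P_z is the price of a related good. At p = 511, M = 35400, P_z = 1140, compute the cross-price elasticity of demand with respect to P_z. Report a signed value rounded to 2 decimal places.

At the given values, Q_d = 115600 − 89.6(511) − 0.814(35400) − 7.19(1140) = 32802.2.
∂Q_d/∂P_z = -7.19.
E = (-7.19) × (1140/32802.2) = -0.2498…

-0.25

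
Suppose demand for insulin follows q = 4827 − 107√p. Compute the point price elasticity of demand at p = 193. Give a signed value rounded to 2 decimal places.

dq/dp = −107/(2√p) = -3.85101. At p = 193, q = 3340.51.
Ed = (dq/dp)·(p/q) = (-3.85101) × (193/3340.51) = -0.2224…

-0.22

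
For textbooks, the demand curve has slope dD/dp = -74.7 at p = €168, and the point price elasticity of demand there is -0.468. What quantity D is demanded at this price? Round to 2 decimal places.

Ed = (dD/dp)·(p/D) ⇒ D = (dD/dp)·p/Ed = (-74.7)·168/(-0.468) = 26815.3846…

26815.38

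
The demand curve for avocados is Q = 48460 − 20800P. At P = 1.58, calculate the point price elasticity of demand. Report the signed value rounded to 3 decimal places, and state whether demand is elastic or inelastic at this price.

dQ/dP = −20800. At P = 1.58, Q = 48460 − 20800(1.58) = 15596.
Ed = (dQ/dP)·(P/Q) = −20800 × (1.58/15596) = -2.10720…
|Ed| = 2.107 > 1, so demand is elastic.

-2.107; elastic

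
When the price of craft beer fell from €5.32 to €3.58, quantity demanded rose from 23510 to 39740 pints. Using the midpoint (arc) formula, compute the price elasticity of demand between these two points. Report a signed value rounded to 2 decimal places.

-1.31

%ΔQ = (39740 − 23510) / [(23510 + 39740)/2] = 16230/31625 = 0.513201…
%ΔP = (3.58 − 5.32) / [(5.32 + 3.58)/2] = -1.74/4.45 = -0.391011…
Arc Ed = %ΔQ / %ΔP = (16230/31625) / (-1.74/4.45) = -1.3124…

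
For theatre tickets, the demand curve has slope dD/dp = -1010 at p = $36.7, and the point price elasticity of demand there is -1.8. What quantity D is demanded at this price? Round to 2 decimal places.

Ed = (dD/dp)·(p/D) ⇒ D = (dD/dp)·p/Ed = (-1010)·36.7/(-1.8) = 20592.7777…

20592.78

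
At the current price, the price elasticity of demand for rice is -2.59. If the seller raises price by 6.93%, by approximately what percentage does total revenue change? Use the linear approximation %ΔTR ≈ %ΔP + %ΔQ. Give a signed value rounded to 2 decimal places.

-11.02%

%ΔQ ≈ Ed × %ΔP = (-2.59) × (+6.93%) = -17.9487%
%ΔTR ≈ %ΔP + %ΔQ = (+6.93%) + (-17.9487%) = -11.0187%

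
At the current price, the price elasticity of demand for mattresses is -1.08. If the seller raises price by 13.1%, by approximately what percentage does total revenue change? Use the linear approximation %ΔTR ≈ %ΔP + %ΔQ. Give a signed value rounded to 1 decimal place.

%ΔQ ≈ Ed × %ΔP = (-1.08) × (+13.1%) = -14.1480%
%ΔTR ≈ %ΔP + %ΔQ = (+13.1%) + (-14.1480%) = -1.0480%

-1.0%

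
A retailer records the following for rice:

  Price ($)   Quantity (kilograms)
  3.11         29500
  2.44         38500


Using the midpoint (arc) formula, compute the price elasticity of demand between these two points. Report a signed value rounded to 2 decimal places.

%ΔQ = (38500 − 29500) / [(29500 + 38500)/2] = 9000/34000 = 0.264705…
%ΔP = (2.44 − 3.11) / [(3.11 + 2.44)/2] = -0.67/2.775 = -0.241441…
Arc Ed = %ΔQ / %ΔP = (9000/34000) / (-0.67/2.775) = -1.0963…

-1.10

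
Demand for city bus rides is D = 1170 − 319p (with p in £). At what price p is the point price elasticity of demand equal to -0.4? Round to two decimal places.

Ed = −319p/(1170 − 319p). Set this equal to -0.4:
319p = 0.4·(1170 − 319p) ⇒ 319p(1 + 0.4) = 0.4·1170
p = 0.4·1170 / (319·1.4) = 1.0479…

1.05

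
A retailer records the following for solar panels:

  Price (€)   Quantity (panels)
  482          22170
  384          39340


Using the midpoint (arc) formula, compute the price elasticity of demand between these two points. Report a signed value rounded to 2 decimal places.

-2.47

%ΔQ = (39340 − 22170) / [(22170 + 39340)/2] = 17170/30755 = 0.558283…
%ΔP = (384 − 482) / [(482 + 384)/2] = -98/433 = -0.226327…
Arc Ed = %ΔQ / %ΔP = (17170/30755) / (-98/433) = -2.4667…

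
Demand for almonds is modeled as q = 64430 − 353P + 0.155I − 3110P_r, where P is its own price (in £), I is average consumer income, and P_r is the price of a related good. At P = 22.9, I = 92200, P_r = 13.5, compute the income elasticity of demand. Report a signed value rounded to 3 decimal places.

0.499

At the given values, q = 64430 − 353(22.9) + 0.155(92200) − 3110(13.5) = 28652.3.
∂q/∂I = 0.155.
E = (0.155) × (92200/28652.3) = 0.49877…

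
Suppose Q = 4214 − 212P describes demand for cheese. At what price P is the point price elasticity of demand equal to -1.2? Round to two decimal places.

Ed = −212P/(4214 − 212P). Set this equal to -1.2:
212P = 1.2·(4214 − 212P) ⇒ 212P(1 + 1.2) = 1.2·4214
P = 1.2·4214 / (212·2.2) = 10.8421…

10.84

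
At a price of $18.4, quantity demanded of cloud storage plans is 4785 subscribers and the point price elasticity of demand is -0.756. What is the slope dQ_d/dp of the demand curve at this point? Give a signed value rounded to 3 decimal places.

Ed = (dQ_d/dp)·(p/Q_d) ⇒ dQ_d/dp = Ed·Q_d/p = (-0.756)·4785/18.4 = -196.60108…

-196.601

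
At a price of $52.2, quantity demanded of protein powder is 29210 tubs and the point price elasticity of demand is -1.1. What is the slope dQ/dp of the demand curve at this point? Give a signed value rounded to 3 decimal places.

Ed = (dQ/dp)·(p/Q) ⇒ dQ/dp = Ed·Q/p = (-1.1)·29210/52.2 = -615.53639…

-615.536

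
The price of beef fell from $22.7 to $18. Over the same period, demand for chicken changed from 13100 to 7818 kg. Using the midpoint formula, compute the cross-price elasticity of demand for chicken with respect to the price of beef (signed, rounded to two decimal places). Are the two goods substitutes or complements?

%ΔQ_{chicken} = (7818 − 13100)/avg = -5282/10459 = -0.505019…
%ΔP_{beef} = (18 − 22.7)/avg = -4.7/20.35 = -0.230958…
E_cross = (-5282/10459) / (-4.7/20.35) = 2.1866…
E_cross > 0 ⇒ the goods are substitutes.

2.19; substitutes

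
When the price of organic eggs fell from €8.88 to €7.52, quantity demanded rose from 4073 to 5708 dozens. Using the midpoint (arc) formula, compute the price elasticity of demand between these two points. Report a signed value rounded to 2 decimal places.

-2.02

%ΔQ = (5708 − 4073) / [(4073 + 5708)/2] = 1635/4890.5 = 0.334321…
%ΔP = (7.52 − 8.88) / [(8.88 + 7.52)/2] = -1.36/8.2 = -0.165853…
Arc Ed = %ΔQ / %ΔP = (1635/4890.5) / (-1.36/8.2) = -2.0157…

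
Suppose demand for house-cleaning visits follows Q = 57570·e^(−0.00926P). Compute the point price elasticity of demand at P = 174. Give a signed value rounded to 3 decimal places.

dQ/dP = −0.00926·Q = -106.428. At P = 174, Q = 11493.3.
Ed = (dQ/dP)·(P/Q) = (-106.428) × (174/11493.3) = -1.61124

-1.611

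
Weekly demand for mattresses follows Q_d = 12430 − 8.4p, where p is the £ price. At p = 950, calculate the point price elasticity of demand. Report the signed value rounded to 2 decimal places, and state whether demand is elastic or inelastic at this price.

-1.79; elastic

dQ_d/dp = −8.4. At p = 950, Q_d = 12430 − 8.4(950) = 4450.
Ed = (dQ_d/dp)·(p/Q_d) = −8.4 × (950/4450) = -1.7932…
|Ed| = 1.79 > 1, so demand is elastic.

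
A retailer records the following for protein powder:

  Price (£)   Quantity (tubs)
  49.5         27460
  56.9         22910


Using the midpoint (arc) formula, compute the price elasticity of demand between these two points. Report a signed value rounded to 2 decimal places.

-1.30

%ΔQ = (22910 − 27460) / [(27460 + 22910)/2] = -4550/25185 = -0.180663…
%ΔP = (56.9 − 49.5) / [(49.5 + 56.9)/2] = 7.4/53.2 = 0.139097…
Arc Ed = %ΔQ / %ΔP = (-4550/25185) / (7.4/53.2) = -1.2988…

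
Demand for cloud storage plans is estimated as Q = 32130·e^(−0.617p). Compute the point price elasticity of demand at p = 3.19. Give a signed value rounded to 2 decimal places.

-1.97

dQ/dp = −0.617·Q = -2769.52. At p = 3.19, Q = 4488.69.
Ed = (dQ/dp)·(p/Q) = (-2769.52) × (3.19/4488.69) = -1.9682…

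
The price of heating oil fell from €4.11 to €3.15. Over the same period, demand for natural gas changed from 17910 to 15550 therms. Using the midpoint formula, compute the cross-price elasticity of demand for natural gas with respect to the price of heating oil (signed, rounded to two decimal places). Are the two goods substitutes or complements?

%ΔQ_{natural gas} = (15550 − 17910)/avg = -2360/16730 = -0.141063…
%ΔP_{heating oil} = (3.15 − 4.11)/avg = -0.96/3.63 = -0.264462…
E_cross = (-2360/16730) / (-0.96/3.63) = 0.5333…
E_cross > 0 ⇒ the goods are substitutes.

0.53; substitutes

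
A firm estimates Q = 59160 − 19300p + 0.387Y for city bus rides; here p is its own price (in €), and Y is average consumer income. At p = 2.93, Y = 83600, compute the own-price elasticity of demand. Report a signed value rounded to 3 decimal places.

-1.617

At the given values, Q = 59160 − 19300(2.93) + 0.387(83600) = 34964.2.
∂Q/∂p = −19300.
E = (-19300) × (2.93/34964.2) = -1.61734…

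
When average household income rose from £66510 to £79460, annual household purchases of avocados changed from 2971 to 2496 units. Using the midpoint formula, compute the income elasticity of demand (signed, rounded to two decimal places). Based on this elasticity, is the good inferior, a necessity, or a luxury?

%ΔQ = (2496 − 2971)/[( 2971 + 2496)/2] = -475/2733.5 = -0.173769…
%ΔIncome = (79460 − 66510)/[( 66510 + 79460)/2] = 12950/72985 = 0.177433…
E_income = (-475/2733.5) / (12950/72985) = -0.9793…
E_income < 0 ⇒ inferior good.

-0.98; inferior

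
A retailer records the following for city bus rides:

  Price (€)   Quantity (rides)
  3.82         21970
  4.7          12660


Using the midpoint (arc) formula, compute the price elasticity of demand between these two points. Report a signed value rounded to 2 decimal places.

-2.60

%ΔQ = (12660 − 21970) / [(21970 + 12660)/2] = -9310/17315 = -0.537684…
%ΔP = (4.7 − 3.82) / [(3.82 + 4.7)/2] = 0.88/4.26 = 0.206572…
Arc Ed = %ΔQ / %ΔP = (-9310/17315) / (0.88/4.26) = -2.6028…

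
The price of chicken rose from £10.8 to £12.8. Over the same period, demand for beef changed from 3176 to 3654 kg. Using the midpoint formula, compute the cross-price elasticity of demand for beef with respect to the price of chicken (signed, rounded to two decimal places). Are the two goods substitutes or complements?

%ΔQ_{beef} = (3654 − 3176)/avg = 478/3415 = 0.139970…
%ΔP_{chicken} = (12.8 − 10.8)/avg = 2/11.8 = 0.169491…
E_cross = (478/3415) / (2/11.8) = 0.8258…
E_cross > 0 ⇒ the goods are substitutes.

0.83; substitutes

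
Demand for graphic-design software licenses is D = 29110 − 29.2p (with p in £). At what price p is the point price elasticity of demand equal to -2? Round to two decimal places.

664.61

Ed = −29.2p/(29110 − 29.2p). Set this equal to -2:
29.2p = 2·(29110 − 29.2p) ⇒ 29.2p(1 + 2) = 2·29110
p = 2·29110 / (29.2·3) = 664.6118…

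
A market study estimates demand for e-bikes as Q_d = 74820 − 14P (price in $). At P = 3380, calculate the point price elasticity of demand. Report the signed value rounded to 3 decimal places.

-1.721

dQ_d/dP = −14. At P = 3380, Q_d = 74820 − 14(3380) = 27500.
Ed = (dQ_d/dP)·(P/Q_d) = −14 × (3380/27500) = -1.72072…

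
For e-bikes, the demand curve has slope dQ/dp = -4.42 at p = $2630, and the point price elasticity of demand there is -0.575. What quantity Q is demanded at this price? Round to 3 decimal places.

Ed = (dQ/dp)·(p/Q) ⇒ Q = (dQ/dp)·p/Ed = (-4.42)·2630/(-0.575) = 20216.69565…

20216.696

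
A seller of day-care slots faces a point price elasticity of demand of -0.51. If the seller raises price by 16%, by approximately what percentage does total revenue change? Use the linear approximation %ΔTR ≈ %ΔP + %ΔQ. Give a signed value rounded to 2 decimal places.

+7.84%

%ΔQ ≈ Ed × %ΔP = (-0.51) × (+16%) = -8.1600%
%ΔTR ≈ %ΔP + %ΔQ = (+16%) + (-8.1600%) = +7.8400%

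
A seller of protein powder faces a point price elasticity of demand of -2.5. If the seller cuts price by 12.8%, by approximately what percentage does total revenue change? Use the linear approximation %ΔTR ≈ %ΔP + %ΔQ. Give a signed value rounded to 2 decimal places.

+19.20%

%ΔQ ≈ Ed × %ΔP = (-2.5) × (-12.8%) = +32.0000%
%ΔTR ≈ %ΔP + %ΔQ = (-12.8%) + (+32.0000%) = +19.2000%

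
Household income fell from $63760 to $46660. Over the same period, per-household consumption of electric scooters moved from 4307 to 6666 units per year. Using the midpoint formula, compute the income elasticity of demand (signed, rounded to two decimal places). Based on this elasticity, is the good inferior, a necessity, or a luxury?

-1.39; inferior

%ΔQ = (6666 − 4307)/[( 4307 + 6666)/2] = 2359/5486.5 = 0.429964…
%ΔIncome = (46660 − 63760)/[( 63760 + 46660)/2] = -17100/55210 = -0.309726…
E_income = (2359/5486.5) / (-17100/55210) = -1.3882…
E_income < 0 ⇒ inferior good.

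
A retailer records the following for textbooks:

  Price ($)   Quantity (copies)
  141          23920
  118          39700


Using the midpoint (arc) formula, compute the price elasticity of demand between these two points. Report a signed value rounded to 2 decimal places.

%ΔQ = (39700 − 23920) / [(23920 + 39700)/2] = 15780/31810 = 0.496070…
%ΔP = (118 − 141) / [(141 + 118)/2] = -23/129.5 = -0.177606…
Arc Ed = %ΔQ / %ΔP = (15780/31810) / (-23/129.5) = -2.7930…

-2.79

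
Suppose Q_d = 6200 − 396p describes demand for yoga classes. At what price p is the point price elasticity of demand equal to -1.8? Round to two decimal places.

Ed = −396p/(6200 − 396p). Set this equal to -1.8:
396p = 1.8·(6200 − 396p) ⇒ 396p(1 + 1.8) = 1.8·6200
p = 1.8·6200 / (396·2.8) = 10.0649…

10.06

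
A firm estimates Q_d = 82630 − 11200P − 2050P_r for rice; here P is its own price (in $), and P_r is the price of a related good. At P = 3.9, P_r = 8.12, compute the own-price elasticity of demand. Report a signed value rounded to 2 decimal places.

-1.96

At the given values, Q_d = 82630 − 11200(3.9) − 2050(8.12) = 22304.
∂Q_d/∂P = −11200.
E = (-11200) × (3.9/22304) = -1.9583…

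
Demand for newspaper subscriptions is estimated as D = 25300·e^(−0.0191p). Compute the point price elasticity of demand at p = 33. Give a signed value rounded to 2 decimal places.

-0.63

dD/dp = −0.0191·D = -257.287. At p = 33, D = 13470.5.
Ed = (dD/dp)·(p/D) = (-257.287) × (33/13470.5) = -0.6303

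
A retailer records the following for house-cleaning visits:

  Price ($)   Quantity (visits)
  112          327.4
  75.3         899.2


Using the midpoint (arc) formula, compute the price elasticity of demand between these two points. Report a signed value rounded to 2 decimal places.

%ΔQ = (899.2 − 327.4) / [(327.4 + 899.2)/2] = 571.8/613.3 = 0.932333…
%ΔP = (75.3 − 112) / [(112 + 75.3)/2] = -36.7/93.65 = -0.391884…
Arc Ed = %ΔQ / %ΔP = (571.8/613.3) / (-36.7/93.65) = -2.3791…

-2.38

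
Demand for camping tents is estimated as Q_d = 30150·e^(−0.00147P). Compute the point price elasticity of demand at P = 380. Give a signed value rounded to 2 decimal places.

-0.56

dQ_d/dP = −0.00147·Q_d = -25.3517. At P = 380, Q_d = 17246.1.
Ed = (dQ_d/dP)·(P/Q_d) = (-25.3517) × (380/17246.1) = -0.5586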